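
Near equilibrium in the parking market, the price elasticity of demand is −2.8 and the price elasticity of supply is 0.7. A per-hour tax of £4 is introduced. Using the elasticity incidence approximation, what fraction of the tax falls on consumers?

Consumers' share ≈ 0.2.

Incidence ratio: consumers' share ≈ εs / (εs + |εd|) = 0.7 / (0.7 + 2.8) = 0.2.
Supply is the less elastic side, so consumers bear the smaller share.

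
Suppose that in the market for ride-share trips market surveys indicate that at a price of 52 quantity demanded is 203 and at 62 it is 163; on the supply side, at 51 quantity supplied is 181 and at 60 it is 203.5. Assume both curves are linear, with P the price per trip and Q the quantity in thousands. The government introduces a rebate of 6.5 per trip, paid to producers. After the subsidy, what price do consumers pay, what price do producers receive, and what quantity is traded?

Demand slope: (163 − 203)/(62 − 52) = -4, so Qd = 411 − 4P.
Supply slope: (203.5 − 181)/(60 − 51) = 2.5, so Qs = 2.5P + 53.5.
Without the subsidy, 411 − 4P = 2.5P + 53.5 gives 6.5P = 357.5, so P* = 55 and Q* = 191.
With a per-unit subsidy paid to producers, each receives P + 6.5 per unit sold, so supply becomes Qs = 2.5(P + 6.5) + 53.5.
New equilibrium: consumers pay 52.5, producers receive 59, Q = 201. (Wedge: Pb − Ps = −6.5.)

Consumers pay 52.5; producers receive 59; quantity = 201.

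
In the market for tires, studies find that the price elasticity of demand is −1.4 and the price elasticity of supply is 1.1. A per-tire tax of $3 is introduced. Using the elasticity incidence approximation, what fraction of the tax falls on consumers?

Consumers' share ≈ 0.44.

Incidence ratio: consumers' share ≈ εs / (εs + |εd|) = 1.1 / (1.1 + 1.4) = 0.44.
Supply is the less elastic side, so consumers bear the smaller share.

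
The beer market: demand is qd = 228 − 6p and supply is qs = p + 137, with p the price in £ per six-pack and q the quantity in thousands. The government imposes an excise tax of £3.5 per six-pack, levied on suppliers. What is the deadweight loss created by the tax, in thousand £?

Deadweight loss = £5.25 thousand.

Without the tax, 228 − 6p = p + 137 gives 7p = 91, so p* = £13 and q* = 150.
With the tax collected from suppliers, supply shifts: qs = (p − 3.5) + 137.
Solving gives q = 147 with buyers paying £13.5 and suppliers receiving £10 (the £3.5 wedge).
Quantity falls by |ΔQ| = |150 − 147| = 3.
DWL = ½ · t · |ΔQ| = ½ · 3.5 · 3 = £5.25.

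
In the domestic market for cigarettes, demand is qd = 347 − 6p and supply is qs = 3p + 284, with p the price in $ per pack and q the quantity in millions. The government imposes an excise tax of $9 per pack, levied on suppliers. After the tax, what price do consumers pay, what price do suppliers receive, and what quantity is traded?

Consumers pay $10; suppliers receive $1; quantity = 287.

Before the tax: set 347 − 6p = 3p + 284 → p* = $7, q* = 305.
With the tax collected from suppliers, supply shifts: qs = 3(p − 9) + 284.
New equilibrium: consumers pay $10, suppliers receive $1, q = 287. (Wedge: pb − ps = 9.)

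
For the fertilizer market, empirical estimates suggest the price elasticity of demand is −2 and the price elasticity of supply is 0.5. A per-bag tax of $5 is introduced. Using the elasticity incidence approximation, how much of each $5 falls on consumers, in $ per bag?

Consumers bear ≈ $1 per bag.

Incidence ratio: consumers' share ≈ εs / (εs + |εd|) = 0.5 / (0.5 + 2) = 0.2.
So consumers bear ≈ 0.2 × $5 = $1; suppliers bear $4.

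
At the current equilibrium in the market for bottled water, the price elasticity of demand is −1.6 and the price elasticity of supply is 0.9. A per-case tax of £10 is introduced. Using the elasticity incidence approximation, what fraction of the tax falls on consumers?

Consumers' share ≈ 0.36.

Incidence ratio: consumers' share ≈ εs / (εs + |εd|) = 0.9 / (0.9 + 1.6) = 0.36.
Supply is the less elastic side, so consumers bear the smaller share.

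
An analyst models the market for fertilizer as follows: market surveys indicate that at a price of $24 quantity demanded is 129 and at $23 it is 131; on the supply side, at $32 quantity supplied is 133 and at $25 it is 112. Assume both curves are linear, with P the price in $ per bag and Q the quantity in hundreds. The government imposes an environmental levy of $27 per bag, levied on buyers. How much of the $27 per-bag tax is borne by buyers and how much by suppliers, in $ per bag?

Buyers bear $16.2 per bag; suppliers bear $10.8 per bag.

Demand slope: (131 − 129)/(23 − 24) = -2, so Qd = 177 − 2P.
Supply slope: (112 − 133)/(25 − 32) = 3, so Qs = 3P + 37.
Before the tax: set 177 − 2P = 3P + 37 → P* = $28, Q* = 121.
With the tax collected from buyers, demand (in seller-price terms) shifts: Qd = 177 − 2(P + 27).
Solving gives Q = 88.6 with buyers paying $44.2 and suppliers receiving $17.2 (the $27 wedge).
Burden on buyers: $16.2; on suppliers: $10.8. (They sum to $27.)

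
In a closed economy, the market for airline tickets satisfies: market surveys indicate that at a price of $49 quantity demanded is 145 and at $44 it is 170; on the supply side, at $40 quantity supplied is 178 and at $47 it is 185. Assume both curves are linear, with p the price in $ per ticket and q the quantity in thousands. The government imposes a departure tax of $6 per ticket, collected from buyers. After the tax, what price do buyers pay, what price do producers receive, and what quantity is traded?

Demand slope: (170 − 145)/(44 − 49) = -5, so qd = 390 − 5p.
Supply slope: (185 − 178)/(47 − 40) = 1, so qs = p + 138.
Before the tax: set 390 − 5p = p + 138 → p* = $42, q* = 180.
With the tax collected from buyers, demand (in seller-price terms) shifts: qd = 390 − 5(p + 6).
Solving gives q = 175 with buyers paying $43 and producers receiving $37 (the $6 wedge).
The less price-elastic side of the market bears the larger share of a per-unit tax.

Buyers pay $43; producers receive $37; quantity = 175.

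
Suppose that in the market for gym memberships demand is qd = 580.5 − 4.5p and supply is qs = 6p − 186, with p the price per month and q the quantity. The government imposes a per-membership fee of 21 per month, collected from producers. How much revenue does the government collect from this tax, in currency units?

Tax revenue = 4158.

Before the tax: set 580.5 − 4.5p = 6p − 186 → p* = 73, q* = 252.
With the tax collected from producers, supply shifts: qs = 6(p − 21) − 186.
New equilibrium: buyers pay 85, producers receive 64, q = 198. (Wedge: pb − ps = 21.)
Revenue = t · Q = 21 · 198 = 4158.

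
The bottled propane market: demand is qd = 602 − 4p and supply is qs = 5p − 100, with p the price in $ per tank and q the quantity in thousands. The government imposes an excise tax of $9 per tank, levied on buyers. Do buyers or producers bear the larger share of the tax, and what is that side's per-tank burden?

Before the tax: set 602 − 4p = 5p − 100 → p* = $78, q* = 290.
With the tax collected from buyers, demand (in seller-price terms) shifts: qd = 602 − 4(p + 9).
Solving gives q = 270 with buyers paying $83 and producers receiving $74 (the $9 wedge).
Per-tank burden: buyers $5, producers $4.
Buyers take the larger share because demand is less price-elastic here (demand slope 4 vs supply slope 5).

Buyers bear the larger share: $5 per tank.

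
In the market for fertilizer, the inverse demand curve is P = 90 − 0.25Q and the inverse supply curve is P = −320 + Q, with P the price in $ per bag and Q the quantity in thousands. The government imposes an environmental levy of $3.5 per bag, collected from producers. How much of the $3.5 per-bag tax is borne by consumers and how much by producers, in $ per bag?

Consumers bear $0.7 per bag; producers bear $2.8 per bag.

Inverting to Q(P) form: Qd = 360 − 4P; Qs = P + 320.
Without the tax, 360 − 4P = P + 320 gives 5P = 40, so P* = $8 and Q* = 328.
With the tax collected from producers, supply shifts: Qs = (P − 3.5) + 320.
New equilibrium: consumers pay $8.7, producers receive $5.2, Q = 325.2. (Wedge: Pb − Ps = 3.5.)
Burden on consumers: $0.7; on producers: $2.8. (They sum to $3.5.)
The less price-elastic side of the market bears the larger share of a per-unit tax.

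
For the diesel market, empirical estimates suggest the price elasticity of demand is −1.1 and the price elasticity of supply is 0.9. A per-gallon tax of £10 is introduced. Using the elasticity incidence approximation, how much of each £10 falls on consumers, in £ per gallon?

Consumers bear ≈ £4.5 per gallon.

Incidence ratio: consumers' share ≈ εs / (εs + |εd|) = 0.9 / (0.9 + 1.1) = 0.45.
So consumers bear ≈ 0.45 × £10 = £4.5; sellers bear £5.5.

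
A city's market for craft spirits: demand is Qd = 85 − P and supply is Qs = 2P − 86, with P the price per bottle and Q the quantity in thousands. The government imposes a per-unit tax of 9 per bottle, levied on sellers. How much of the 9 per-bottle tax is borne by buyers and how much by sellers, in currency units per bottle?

Without the tax, 85 − P = 2P − 86 gives 3P = 171, so P* = 57 and Q* = 28.
With the tax collected from sellers, supply shifts: Qs = 2(P − 9) − 86.
New equilibrium: buyers pay 63, sellers receive 54, Q = 22. (Wedge: Pb − Ps = 9.)
Burden on buyers: 6; on sellers: 3. (They sum to 9.)
The less price-elastic side of the market bears the larger share of a per-unit tax.

Buyers bear 6 per bottle; sellers bear 3 per bottle.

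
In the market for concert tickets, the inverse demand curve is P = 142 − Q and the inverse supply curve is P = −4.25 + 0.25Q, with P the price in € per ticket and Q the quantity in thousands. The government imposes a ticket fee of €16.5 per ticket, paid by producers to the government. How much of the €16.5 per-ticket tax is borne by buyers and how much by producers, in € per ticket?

Buyers bear €13.2 per ticket; producers bear €3.3 per ticket.

Inverting to Q(P) form: Qd = 142 − P; Qs = 4P + 17.
Without the tax, 142 − P = 4P + 17 gives 5P = 125, so P* = €25 and Q* = 117.
With the tax collected from producers, supply shifts: Qs = 4(P − 16.5) + 17.
Solving gives Q = 103.8 with buyers paying €38.2 and producers receiving €21.7 (the €16.5 wedge).
Burden on buyers: €13.2; on producers: €3.3. (They sum to €16.5.)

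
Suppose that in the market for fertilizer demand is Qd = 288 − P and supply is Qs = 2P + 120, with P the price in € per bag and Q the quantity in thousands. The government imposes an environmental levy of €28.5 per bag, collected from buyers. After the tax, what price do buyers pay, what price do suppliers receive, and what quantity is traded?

Before the tax: set 288 − P = 2P + 120 → P* = €56, Q* = 232.
With the tax collected from buyers, demand (in seller-price terms) shifts: Qd = 288 − (P + 28.5).
Solving gives Q = 213 with buyers paying €75 and suppliers receiving €46.5 (the €28.5 wedge).
The less price-elastic side of the market bears the larger share of a per-unit tax.

Buyers pay €75; suppliers receive €46.5; quantity = 213.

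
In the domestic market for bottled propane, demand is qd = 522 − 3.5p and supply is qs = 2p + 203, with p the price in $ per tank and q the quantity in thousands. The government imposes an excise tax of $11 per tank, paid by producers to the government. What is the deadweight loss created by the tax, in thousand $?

Without the tax, 522 − 3.5p = 2p + 203 gives 5.5p = 319, so p* = $58 and q* = 319.
With the tax collected from producers, supply shifts: qs = 2(p − 11) + 203.
New equilibrium: consumers pay $62, producers receive $51, q = 305. (Wedge: pb − ps = 11.)
Quantity falls by |ΔQ| = |319 − 305| = 14.
DWL = ½ · t · |ΔQ| = ½ · 11 · 14 = $77.

Deadweight loss = $77 thousand.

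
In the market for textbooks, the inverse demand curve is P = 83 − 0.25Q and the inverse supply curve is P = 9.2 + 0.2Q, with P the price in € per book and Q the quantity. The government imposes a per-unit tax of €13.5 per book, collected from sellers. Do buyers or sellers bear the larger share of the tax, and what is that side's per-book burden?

Buyers bear the larger share: €7.5 per book.

Inverting to Q(P) form: Qd = 332 − 4P; Qs = 5P − 46.
Without the tax, 332 − 4P = 5P − 46 gives 9P = 378, so P* = €42 and Q* = 164.
With the tax collected from sellers, supply shifts: Qs = 5(P − 13.5) − 46.
New equilibrium: buyers pay €49.5, sellers receive €36, Q = 134. (Wedge: Pb − Ps = 13.5.)
Per-book burden: buyers €7.5, sellers €6.
Buyers take the larger share because demand is less price-elastic here (demand slope 4 vs supply slope 5).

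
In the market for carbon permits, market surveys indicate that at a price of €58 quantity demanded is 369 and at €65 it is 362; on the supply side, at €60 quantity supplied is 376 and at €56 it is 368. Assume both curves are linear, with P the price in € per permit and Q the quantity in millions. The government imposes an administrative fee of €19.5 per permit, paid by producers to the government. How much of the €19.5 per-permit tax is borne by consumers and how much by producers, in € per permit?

Demand slope: (362 − 369)/(65 − 58) = -1, so Qd = 427 − P.
Supply slope: (368 − 376)/(56 − 60) = 2, so Qs = 2P + 256.
Before the tax: set 427 − P = 2P + 256 → P* = €57, Q* = 370.
With the tax collected from producers, supply shifts: Qs = 2(P − 19.5) + 256.
New equilibrium: consumers pay €70, producers receive €50.5, Q = 357. (Wedge: Pb − Ps = 19.5.)
Burden on consumers: €13; on producers: €6.5. (They sum to €19.5.)

Consumers bear €13 per permit; producers bear €6.5 per permit.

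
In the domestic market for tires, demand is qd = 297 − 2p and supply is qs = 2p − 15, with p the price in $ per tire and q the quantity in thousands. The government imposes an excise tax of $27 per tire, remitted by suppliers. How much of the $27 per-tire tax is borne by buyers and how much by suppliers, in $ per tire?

Buyers bear $13.5 per tire; suppliers bear $13.5 per tire.

Before the tax: set 297 − 2p = 2p − 15 → p* = $78, q* = 141.
With the tax collected from suppliers, supply shifts: qs = 2(p − 27) − 15.
Solving gives q = 114 with buyers paying $91.5 and suppliers receiving $64.5 (the $27 wedge).
Burden on buyers: $13.5; on suppliers: $13.5. (They sum to $27.)
The less price-elastic side of the market bears the larger share of a per-unit tax.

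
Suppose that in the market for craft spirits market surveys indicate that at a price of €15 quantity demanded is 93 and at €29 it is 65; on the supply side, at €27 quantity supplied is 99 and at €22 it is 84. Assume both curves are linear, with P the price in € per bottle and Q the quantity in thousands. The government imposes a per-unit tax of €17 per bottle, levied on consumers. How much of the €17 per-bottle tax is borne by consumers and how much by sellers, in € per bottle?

Demand slope: (65 − 93)/(29 − 15) = -2, so Qd = 123 − 2P.
Supply slope: (84 − 99)/(22 − 27) = 3, so Qs = 3P + 18.
Before the tax: set 123 − 2P = 3P + 18 → P* = €21, Q* = 81.
With the tax collected from consumers, demand (in seller-price terms) shifts: Qd = 123 − 2(P + 17).
Solving gives Q = 60.6 with consumers paying €31.2 and sellers receiving €14.2 (the €17 wedge).
Burden on consumers: €10.2; on sellers: €6.8. (They sum to €17.)
The less price-elastic side of the market bears the larger share of a per-unit tax.

Consumers bear €10.2 per bottle; sellers bear €6.8 per bottle.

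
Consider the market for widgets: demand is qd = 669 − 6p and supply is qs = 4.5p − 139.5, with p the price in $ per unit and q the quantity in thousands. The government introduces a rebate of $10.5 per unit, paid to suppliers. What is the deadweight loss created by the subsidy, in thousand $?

Before the subsidy: set 669 − 6p = 4.5p − 139.5 → p* = $77, q* = 207.
With a per-unit subsidy paid to suppliers, each receives p + 10.5 per unit sold, so supply becomes qs = 4.5(p + 10.5) − 139.5.
Solving gives q = 234 with consumers paying $72.5 and suppliers receiving $83 (the $10.5 wedge).
Quantity rises by |ΔQ| = |207 − 234| = 27.
DWL = ½ · t · |ΔQ| = ½ · 10.5 · 27 = $141.75.

Deadweight loss = $141.75 thousand.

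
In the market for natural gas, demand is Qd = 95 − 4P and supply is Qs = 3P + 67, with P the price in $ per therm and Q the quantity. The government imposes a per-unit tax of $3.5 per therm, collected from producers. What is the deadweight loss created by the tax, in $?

Before the tax: set 95 − 4P = 3P + 67 → P* = $4, Q* = 79.
With the tax collected from producers, supply shifts: Qs = 3(P − 3.5) + 67.
Solving gives Q = 73 with buyers paying $5.5 and producers receiving $2 (the $3.5 wedge).
Quantity falls by |ΔQ| = |79 − 73| = 6.
DWL = ½ · t · |ΔQ| = ½ · 3.5 · 6 = $10.5.

Deadweight loss = $10.5.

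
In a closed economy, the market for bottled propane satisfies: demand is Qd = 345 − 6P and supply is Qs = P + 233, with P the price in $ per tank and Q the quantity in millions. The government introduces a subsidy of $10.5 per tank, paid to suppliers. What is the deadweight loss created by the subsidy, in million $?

Before the subsidy: set 345 − 6P = P + 233 → P* = $16, Q* = 249.
With a per-unit subsidy paid to suppliers, each receives P + 10.5 per unit sold, so supply becomes Qs = (P + 10.5) + 233.
Solving gives Q = 258 with consumers paying $14.5 and suppliers receiving $25 (the $10.5 wedge).
Quantity rises by |ΔQ| = |249 − 258| = 9.
DWL = ½ · t · |ΔQ| = ½ · 10.5 · 9 = $47.25.

Deadweight loss = $47.25 million.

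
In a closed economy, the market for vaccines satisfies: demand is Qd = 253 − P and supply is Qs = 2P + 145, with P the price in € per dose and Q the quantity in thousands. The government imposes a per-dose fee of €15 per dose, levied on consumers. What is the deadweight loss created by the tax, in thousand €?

Without the tax, 253 − P = 2P + 145 gives 3P = 108, so P* = €36 and Q* = 217.
With the tax collected from consumers, demand (in seller-price terms) shifts: Qd = 253 − (P + 15).
New equilibrium: consumers pay €46, sellers receive €31, Q = 207. (Wedge: Pb − Ps = 15.)
Quantity falls by |ΔQ| = |217 − 207| = 10.
DWL = ½ · t · |ΔQ| = ½ · 15 · 10 = €75.

Deadweight loss = €75 thousand.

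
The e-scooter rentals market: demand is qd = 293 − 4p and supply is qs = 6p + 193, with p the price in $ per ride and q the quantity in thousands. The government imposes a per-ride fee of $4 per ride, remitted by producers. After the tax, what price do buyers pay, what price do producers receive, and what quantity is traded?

Before the tax: set 293 − 4p = 6p + 193 → p* = $10, q* = 253.
With the tax collected from producers, supply shifts: qs = 6(p − 4) + 193.
Solving gives q = 243.4 with buyers paying $12.4 and producers receiving $8.4 (the $4 wedge).

Buyers pay $12.4; producers receive $8.4; quantity = 243.4.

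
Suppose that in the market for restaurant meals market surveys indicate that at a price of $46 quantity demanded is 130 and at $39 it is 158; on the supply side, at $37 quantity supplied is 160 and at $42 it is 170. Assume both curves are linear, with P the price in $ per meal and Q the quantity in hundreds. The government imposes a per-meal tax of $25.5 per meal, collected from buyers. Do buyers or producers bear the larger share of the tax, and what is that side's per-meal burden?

Producers bear the larger share: $17 per meal.

Demand slope: (158 − 130)/(39 − 46) = -4, so Qd = 314 − 4P.
Supply slope: (170 − 160)/(42 − 37) = 2, so Qs = 2P + 86.
Before the tax: set 314 − 4P = 2P + 86 → P* = $38, Q* = 162.
With the tax collected from buyers, demand (in seller-price terms) shifts: Qd = 314 − 4(P + 25.5).
Solving gives Q = 128 with buyers paying $46.5 and producers receiving $21 (the $25.5 wedge).
Per-meal burden: buyers $8.5, producers $17.
Producers take the larger share because supply is less price-elastic here (demand slope 4 vs supply slope 2).
The less price-elastic side of the market bears the larger share of a per-unit tax.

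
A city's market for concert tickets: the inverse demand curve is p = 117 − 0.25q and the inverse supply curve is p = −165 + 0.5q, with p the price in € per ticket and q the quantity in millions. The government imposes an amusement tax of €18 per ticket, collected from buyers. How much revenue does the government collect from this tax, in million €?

Tax revenue = €6336 million.

Inverting to q(p) form: qd = 468 − 4p; qs = 2p + 330.
Before the tax: set 468 − 4p = 2p + 330 → p* = €23, q* = 376.
With the tax collected from buyers, demand (in seller-price terms) shifts: qd = 468 − 4(p + 18).
Solving gives q = 352 with buyers paying €29 and producers receiving €11 (the €18 wedge).
Revenue = t · Q = 18 · 352 = €6336.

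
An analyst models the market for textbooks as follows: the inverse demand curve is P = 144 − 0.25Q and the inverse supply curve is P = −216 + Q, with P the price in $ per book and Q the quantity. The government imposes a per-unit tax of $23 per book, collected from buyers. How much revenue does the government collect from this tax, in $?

Inverting to Q(P) form: Qd = 576 − 4P; Qs = P + 216.
Without the tax, 576 − 4P = P + 216 gives 5P = 360, so P* = $72 and Q* = 288.
With the tax collected from buyers, demand (in seller-price terms) shifts: Qd = 576 − 4(P + 23).
New equilibrium: buyers pay $76.6, producers receive $53.6, Q = 269.6. (Wedge: Pb − Ps = 23.)
Revenue = t · Q = 23 · 269.6 = $6200.8.

Tax revenue = $6200.8.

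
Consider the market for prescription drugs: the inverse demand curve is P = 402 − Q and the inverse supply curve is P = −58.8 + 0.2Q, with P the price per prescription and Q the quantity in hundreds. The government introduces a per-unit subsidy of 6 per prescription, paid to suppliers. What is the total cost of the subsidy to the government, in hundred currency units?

Government outlay = 2334 hundred.

Inverting to Q(P) form: Qd = 402 − P; Qs = 5P + 294.
Without the subsidy, 402 − P = 5P + 294 gives 6P = 108, so P* = 18 and Q* = 384.
With a per-unit subsidy paid to suppliers, each receives P + 6 per unit sold, so supply becomes Qs = 5(P + 6) + 294.
Solving gives Q = 389 with consumers paying 13 and suppliers receiving 19 (the 6 wedge).
Outlay = t · Q = 6 · 389 = 2334.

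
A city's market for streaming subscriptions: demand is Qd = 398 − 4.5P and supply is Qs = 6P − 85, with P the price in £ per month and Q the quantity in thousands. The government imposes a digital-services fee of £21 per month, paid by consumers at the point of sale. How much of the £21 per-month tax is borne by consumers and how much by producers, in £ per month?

Without the tax, 398 − 4.5P = 6P − 85 gives 10.5P = 483, so P* = £46 and Q* = 191.
With the tax collected from consumers, demand (in seller-price terms) shifts: Qd = 398 − 4.5(P + 21).
New equilibrium: consumers pay £58, producers receive £37, Q = 137. (Wedge: Pb − Ps = 21.)
Burden on consumers: £12; on producers: £9. (They sum to £21.)
The less price-elastic side of the market bears the larger share of a per-unit tax.

Consumers bear £12 per month; producers bear £9 per month.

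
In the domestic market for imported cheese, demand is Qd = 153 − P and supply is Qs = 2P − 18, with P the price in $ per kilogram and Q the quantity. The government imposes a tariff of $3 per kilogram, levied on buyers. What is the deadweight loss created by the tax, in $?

Deadweight loss = $3.

Before the tax: set 153 − P = 2P − 18 → P* = $57, Q* = 96.
With the tax collected from buyers, demand (in seller-price terms) shifts: Qd = 153 − (P + 3).
Solving gives Q = 94 with buyers paying $59 and sellers receiving $56 (the $3 wedge).
Quantity falls by |ΔQ| = |96 − 94| = 2.
DWL = ½ · t · |ΔQ| = ½ · 3 · 2 = $3.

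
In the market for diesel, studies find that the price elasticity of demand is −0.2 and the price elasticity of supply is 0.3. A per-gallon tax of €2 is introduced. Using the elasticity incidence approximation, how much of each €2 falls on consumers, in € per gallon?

Incidence ratio: consumers' share ≈ εs / (εs + |εd|) = 0.3 / (0.3 + 0.2) = 0.6.
So consumers bear ≈ 0.6 × €2 = €1.2; producers bear €0.8.

Consumers bear ≈ €1.2 per gallon.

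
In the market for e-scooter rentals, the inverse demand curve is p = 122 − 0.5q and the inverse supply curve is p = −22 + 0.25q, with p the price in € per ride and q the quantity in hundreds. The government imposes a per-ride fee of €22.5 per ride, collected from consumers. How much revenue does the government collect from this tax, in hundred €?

Inverting to q(p) form: qd = 244 − 2p; qs = 4p + 88.
Without the tax, 244 − 2p = 4p + 88 gives 6p = 156, so p* = €26 and q* = 192.
With the tax collected from consumers, demand (in seller-price terms) shifts: qd = 244 − 2(p + 22.5).
Solving gives q = 162 with consumers paying €41 and sellers receiving €18.5 (the €22.5 wedge).
Revenue = t · Q = 22.5 · 162 = €3645.

Tax revenue = €3645 hundred.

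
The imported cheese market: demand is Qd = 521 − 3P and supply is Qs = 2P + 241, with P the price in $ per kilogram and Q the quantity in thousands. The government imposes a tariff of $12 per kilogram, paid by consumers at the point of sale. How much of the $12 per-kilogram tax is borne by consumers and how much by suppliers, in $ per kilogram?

Before the tax: set 521 − 3P = 2P + 241 → P* = $56, Q* = 353.
With the tax collected from consumers, demand (in seller-price terms) shifts: Qd = 521 − 3(P + 12).
Solving gives Q = 338.6 with consumers paying $60.8 and suppliers receiving $48.8 (the $12 wedge).
Burden on consumers: $4.8; on suppliers: $7.2. (They sum to $12.)
The less price-elastic side of the market bears the larger share of a per-unit tax.

Consumers bear $4.8 per kilogram; suppliers bear $7.2 per kilogram.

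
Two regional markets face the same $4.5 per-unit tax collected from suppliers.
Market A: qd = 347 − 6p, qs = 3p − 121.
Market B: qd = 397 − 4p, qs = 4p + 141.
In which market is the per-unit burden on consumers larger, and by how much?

Market A: pre-tax p* = $52, q* = 35; post-tax q = 26; per-unit burden on consumers = $1.5.
Market B: pre-tax p* = $32, q* = 269; post-tax q = 260; per-unit burden on consumers = $2.25.
Difference: $1.5 vs $2.25 → market B is larger by $0.75.

Market B, by $0.75.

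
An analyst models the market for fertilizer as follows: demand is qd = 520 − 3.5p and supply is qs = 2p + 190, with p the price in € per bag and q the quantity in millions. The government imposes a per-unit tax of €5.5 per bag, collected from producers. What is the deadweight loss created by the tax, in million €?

Without the tax, 520 − 3.5p = 2p + 190 gives 5.5p = 330, so p* = €60 and q* = 310.
With the tax collected from producers, supply shifts: qs = 2(p − 5.5) + 190.
Solving gives q = 303 with consumers paying €62 and producers receiving €56.5 (the €5.5 wedge).
Quantity falls by |ΔQ| = |310 − 303| = 7.
DWL = ½ · t · |ΔQ| = ½ · 5.5 · 7 = €19.25.

Deadweight loss = €19.25 million.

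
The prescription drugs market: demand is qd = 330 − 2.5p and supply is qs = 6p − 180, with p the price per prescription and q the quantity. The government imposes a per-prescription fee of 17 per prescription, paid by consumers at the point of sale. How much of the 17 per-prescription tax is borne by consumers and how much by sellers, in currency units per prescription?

Before the tax: set 330 − 2.5p = 6p − 180 → p* = 60, q* = 180.
With the tax collected from consumers, demand (in seller-price terms) shifts: qd = 330 − 2.5(p + 17).
Solving gives q = 150 with consumers paying 72 and sellers receiving 55 (the 17 wedge).
Burden on consumers: 12; on sellers: 5. (They sum to 17.)
The less price-elastic side of the market bears the larger share of a per-unit tax.

Consumers bear 12 per prescription; sellers bear 5 per prescription.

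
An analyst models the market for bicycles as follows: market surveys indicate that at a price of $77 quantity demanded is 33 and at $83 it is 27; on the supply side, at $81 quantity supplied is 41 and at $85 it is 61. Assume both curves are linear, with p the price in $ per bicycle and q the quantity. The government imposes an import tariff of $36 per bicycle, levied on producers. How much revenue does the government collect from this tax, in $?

Demand slope: (27 − 33)/(83 − 77) = -1, so qd = 110 − p.
Supply slope: (61 − 41)/(85 − 81) = 5, so qs = 5p − 364.
Without the tax, 110 − p = 5p − 364 gives 6p = 474, so p* = $79 and q* = 31.
With the tax collected from producers, supply shifts: qs = 5(p − 36) − 364.
Solving gives q = 1 with consumers paying $109 and producers receiving $73 (the $36 wedge).
Revenue = t · Q = 36 · 1 = $36.

Tax revenue = $36.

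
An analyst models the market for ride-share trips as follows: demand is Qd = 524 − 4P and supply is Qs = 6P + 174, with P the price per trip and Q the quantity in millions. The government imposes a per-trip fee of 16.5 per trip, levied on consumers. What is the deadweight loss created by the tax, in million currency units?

Without the tax, 524 − 4P = 6P + 174 gives 10P = 350, so P* = 35 and Q* = 384.
With the tax collected from consumers, demand (in seller-price terms) shifts: Qd = 524 − 4(P + 16.5).
New equilibrium: consumers pay 44.9, suppliers receive 28.4, Q = 344.4. (Wedge: Pb − Ps = 16.5.)
Quantity falls by |ΔQ| = |384 − 344.4| = 39.6.
DWL = ½ · t · |ΔQ| = ½ · 16.5 · 39.6 = 326.7.

Deadweight loss = 326.7 million.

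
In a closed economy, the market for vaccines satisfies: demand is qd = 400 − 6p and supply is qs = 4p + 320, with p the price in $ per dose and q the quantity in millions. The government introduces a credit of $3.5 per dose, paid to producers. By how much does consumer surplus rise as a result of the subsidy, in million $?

Consumer surplus rises by $498.68 million.

Before the subsidy: set 400 − 6p = 4p + 320 → p* = $8, q* = 352.
With a per-unit subsidy paid to producers, each receives p + 3.5 per unit sold, so supply becomes qs = 4(p + 3.5) + 320.
Solving gives q = 360.4 with consumers paying $6.6 and producers receiving $10.1 (the $3.5 wedge).
ΔCS is the trapezoid between Q = 360.4 and Q = 352 of height $1.4: ½ · (352 + 360.4) · 1.4 = $498.68.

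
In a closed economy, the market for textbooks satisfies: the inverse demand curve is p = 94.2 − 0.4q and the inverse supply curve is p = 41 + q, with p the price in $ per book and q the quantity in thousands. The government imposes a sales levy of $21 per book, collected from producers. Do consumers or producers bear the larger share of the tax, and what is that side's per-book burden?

Inverting to q(p) form: qd = 235.5 − 2.5p; qs = p − 41.
Before the tax: set 235.5 − 2.5p = p − 41 → p* = $79, q* = 38.
With the tax collected from producers, supply shifts: qs = (p − 21) − 41.
New equilibrium: consumers pay $85, producers receive $64, q = 23. (Wedge: pb − ps = 21.)
Per-book burden: consumers $6, producers $15.
Producers take the larger share because supply is less price-elastic here (demand slope 2.5 vs supply slope 1).

Producers bear the larger share: $15 per book.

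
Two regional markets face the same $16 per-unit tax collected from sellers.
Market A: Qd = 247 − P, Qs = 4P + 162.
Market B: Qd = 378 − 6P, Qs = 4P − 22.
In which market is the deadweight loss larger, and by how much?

Market B, by $204.8.

Market A: pre-tax P* = $17, Q* = 230; post-tax Q = 217.2; deadweight loss = $102.4.
Market B: pre-tax P* = $40, Q* = 138; post-tax Q = 99.6; deadweight loss = $307.2.
Difference: $102.4 vs $307.2 → market B is larger by $204.8.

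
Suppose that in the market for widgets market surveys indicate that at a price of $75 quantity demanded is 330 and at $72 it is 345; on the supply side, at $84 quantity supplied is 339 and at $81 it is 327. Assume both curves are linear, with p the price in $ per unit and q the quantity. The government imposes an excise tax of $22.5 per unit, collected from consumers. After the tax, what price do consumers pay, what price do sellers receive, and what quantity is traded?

Consumers pay $88; sellers receive $65.5; quantity = 265.

Demand slope: (345 − 330)/(72 − 75) = -5, so qd = 705 − 5p.
Supply slope: (327 − 339)/(81 − 84) = 4, so qs = 4p + 3.
Without the tax, 705 − 5p = 4p + 3 gives 9p = 702, so p* = $78 and q* = 315.
With the tax collected from consumers, demand (in seller-price terms) shifts: qd = 705 − 5(p + 22.5).
New equilibrium: consumers pay $88, sellers receive $65.5, q = 265. (Wedge: pb − ps = 22.5.)
The less price-elastic side of the market bears the larger share of a per-unit tax.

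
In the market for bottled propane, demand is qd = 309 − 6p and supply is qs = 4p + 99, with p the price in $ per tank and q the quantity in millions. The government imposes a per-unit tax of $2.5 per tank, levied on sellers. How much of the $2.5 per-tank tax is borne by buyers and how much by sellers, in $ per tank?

Buyers bear $1 per tank; sellers bear $1.5 per tank.

Before the tax: set 309 − 6p = 4p + 99 → p* = $21, q* = 183.
With the tax collected from sellers, supply shifts: qs = 4(p − 2.5) + 99.
New equilibrium: buyers pay $22, sellers receive $19.5, q = 177. (Wedge: pb − ps = 2.5.)
Burden on buyers: $1; on sellers: $1.5. (They sum to $2.5.)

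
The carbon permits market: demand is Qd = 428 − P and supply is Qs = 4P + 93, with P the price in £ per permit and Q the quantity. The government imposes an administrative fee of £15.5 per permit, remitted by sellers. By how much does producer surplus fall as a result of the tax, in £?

Before the tax: set 428 − P = 4P + 93 → P* = £67, Q* = 361.
With the tax collected from sellers, supply shifts: Qs = 4(P − 15.5) + 93.
Solving gives Q = 348.6 with consumers paying £79.4 and sellers receiving £63.9 (the £15.5 wedge).
ΔPS is the trapezoid between Q = 348.6 and Q = 361 of height £3.1: ½ · (361 + 348.6) · 3.1 = £1099.88.

Producer surplus falls by £1099.88.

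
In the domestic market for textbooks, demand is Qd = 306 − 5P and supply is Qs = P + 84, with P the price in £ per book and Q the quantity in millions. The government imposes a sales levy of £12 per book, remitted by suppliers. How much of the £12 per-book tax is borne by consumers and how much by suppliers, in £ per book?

Consumers bear £2 per book; suppliers bear £10 per book.

Without the tax, 306 − 5P = P + 84 gives 6P = 222, so P* = £37 and Q* = 121.
With the tax collected from suppliers, supply shifts: Qs = (P − 12) + 84.
New equilibrium: consumers pay £39, suppliers receive £27, Q = 111. (Wedge: Pb − Ps = 12.)
Burden on consumers: £2; on suppliers: £10. (They sum to £12.)
The less price-elastic side of the market bears the larger share of a per-unit tax.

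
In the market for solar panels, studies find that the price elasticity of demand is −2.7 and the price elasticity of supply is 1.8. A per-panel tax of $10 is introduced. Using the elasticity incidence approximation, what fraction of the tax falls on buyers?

Buyers' share ≈ 0.4.

Incidence ratio: buyers' share ≈ εs / (εs + |εd|) = 1.8 / (1.8 + 2.7) = 0.4.
Supply is the less elastic side, so buyers bear the smaller share.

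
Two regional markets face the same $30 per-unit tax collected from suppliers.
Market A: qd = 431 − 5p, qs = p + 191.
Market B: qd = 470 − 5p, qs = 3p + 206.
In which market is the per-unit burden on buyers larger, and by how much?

Market A: pre-tax p* = $40, q* = 231; post-tax q = 206; per-unit burden on buyers = $5.
Market B: pre-tax p* = $33, q* = 305; post-tax q = 248.75; per-unit burden on buyers = $11.25.
Difference: $5 vs $11.25 → market B is larger by $6.25.

Market B, by $6.25.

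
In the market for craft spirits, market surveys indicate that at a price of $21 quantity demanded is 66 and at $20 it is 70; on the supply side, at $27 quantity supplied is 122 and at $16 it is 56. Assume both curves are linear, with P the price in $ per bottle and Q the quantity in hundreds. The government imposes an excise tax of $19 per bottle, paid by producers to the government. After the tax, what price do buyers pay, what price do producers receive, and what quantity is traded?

Demand slope: (70 − 66)/(20 − 21) = -4, so Qd = 150 − 4P.
Supply slope: (56 − 122)/(16 − 27) = 6, so Qs = 6P − 40.
Without the tax, 150 − 4P = 6P − 40 gives 10P = 190, so P* = $19 and Q* = 74.
With the tax collected from producers, supply shifts: Qs = 6(P − 19) − 40.
New equilibrium: buyers pay $30.4, producers receive $11.4, Q = 28.4. (Wedge: Pb − Ps = 19.)
The less price-elastic side of the market bears the larger share of a per-unit tax.

Buyers pay $30.4; producers receive $11.4; quantity = 28.4.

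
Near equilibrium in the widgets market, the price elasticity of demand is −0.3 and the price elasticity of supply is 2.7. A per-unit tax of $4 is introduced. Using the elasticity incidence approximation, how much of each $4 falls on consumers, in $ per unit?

Consumers bear ≈ $3.6 per unit.

Incidence ratio: consumers' share ≈ εs / (εs + |εd|) = 2.7 / (2.7 + 0.3) = 0.9.
So consumers bear ≈ 0.9 × $4 = $3.6; suppliers bear $0.4.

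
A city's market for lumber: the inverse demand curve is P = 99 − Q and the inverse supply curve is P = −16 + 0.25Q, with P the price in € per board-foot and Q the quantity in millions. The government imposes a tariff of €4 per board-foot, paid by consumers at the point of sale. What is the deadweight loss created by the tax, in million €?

Inverting to Q(P) form: Qd = 99 − P; Qs = 4P + 64.
Without the tax, 99 − P = 4P + 64 gives 5P = 35, so P* = €7 and Q* = 92.
With the tax collected from consumers, demand (in seller-price terms) shifts: Qd = 99 − (P + 4).
Solving gives Q = 88.8 with consumers paying €10.2 and producers receiving €6.2 (the €4 wedge).
Quantity falls by |ΔQ| = |92 − 88.8| = 3.2.
DWL = ½ · t · |ΔQ| = ½ · 4 · 3.2 = €6.4.

Deadweight loss = €6.4 million.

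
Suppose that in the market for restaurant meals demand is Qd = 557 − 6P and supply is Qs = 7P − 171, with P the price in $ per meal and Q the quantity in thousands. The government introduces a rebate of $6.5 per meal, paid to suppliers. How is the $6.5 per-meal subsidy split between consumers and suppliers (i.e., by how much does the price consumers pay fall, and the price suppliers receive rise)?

Before the subsidy: set 557 − 6P = 7P − 171 → P* = $56, Q* = 221.
With a per-unit subsidy paid to suppliers, each receives P + 6.5 per unit sold, so supply becomes Qs = 7(P + 6.5) − 171.
Solving gives Q = 242 with consumers paying $52.5 and suppliers receiving $59 (the $6.5 wedge).
Gain to consumers: $3.5; to suppliers: $3. (They sum to $6.5.)

Consumers gain $3.5 per meal; suppliers gain $3 per meal.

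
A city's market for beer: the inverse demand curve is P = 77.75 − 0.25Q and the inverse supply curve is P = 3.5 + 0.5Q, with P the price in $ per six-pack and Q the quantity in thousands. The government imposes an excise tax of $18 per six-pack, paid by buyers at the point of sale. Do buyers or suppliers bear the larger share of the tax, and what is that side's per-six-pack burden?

Suppliers bear the larger share: $12 per six-pack.

Rewrite in direct form: Qd = 311 − 4P and Qs = 2P − 7.
Before the tax: set 311 − 4P = 2P − 7 → P* = $53, Q* = 99.
With the tax collected from buyers, demand (in seller-price terms) shifts: Qd = 311 − 4(P + 18).
New equilibrium: buyers pay $59, suppliers receive $41, Q = 75. (Wedge: Pb − Ps = 18.)
Per-six-pack burden: buyers $6, suppliers $12.
Suppliers take the larger share because supply is less price-elastic here (demand slope 4 vs supply slope 2).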